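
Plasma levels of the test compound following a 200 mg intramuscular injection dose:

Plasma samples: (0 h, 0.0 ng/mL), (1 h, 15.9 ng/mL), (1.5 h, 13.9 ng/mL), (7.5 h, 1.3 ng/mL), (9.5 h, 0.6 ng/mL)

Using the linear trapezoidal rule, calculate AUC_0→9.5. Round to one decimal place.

AUC = 62.9 ng/mL·h

Trapezoidal AUC_0→9.5:
  [0→1]: (0.0+15.9)/2 × 1 = 7.95
  [1→1.5]: (15.9+13.9)/2 × 0.5 = 7.45
  [1.5→7.5]: (13.9+1.3)/2 × 6 = 45.6
  [7.5→9.5]: (1.3+0.6)/2 × 2 = 1.9
  Sum = 62.9 ng/mL·h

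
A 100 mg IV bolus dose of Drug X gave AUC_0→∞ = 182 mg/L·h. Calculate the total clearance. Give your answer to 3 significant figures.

CL = Dose_iv / AUC_0→∞
   = 100 / 182 = 0.549451 L/h

CL = 0.549 L/h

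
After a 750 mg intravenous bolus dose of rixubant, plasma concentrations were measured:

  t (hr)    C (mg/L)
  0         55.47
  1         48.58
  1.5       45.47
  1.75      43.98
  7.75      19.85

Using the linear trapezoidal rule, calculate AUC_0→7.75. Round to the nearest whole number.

Trapezoidal AUC_0→7.75:
  [0→1]: (55.47+48.58)/2 × 1 = 52.025
  [1→1.5]: (48.58+45.47)/2 × 0.5 = 23.5125
  [1.5→1.75]: (45.47+43.98)/2 × 0.25 = 11.18125
  [1.75→7.75]: (43.98+19.85)/2 × 6 = 191.49
  Sum = 278.20875 mg/L·hr

AUC = 278 mg/L·hr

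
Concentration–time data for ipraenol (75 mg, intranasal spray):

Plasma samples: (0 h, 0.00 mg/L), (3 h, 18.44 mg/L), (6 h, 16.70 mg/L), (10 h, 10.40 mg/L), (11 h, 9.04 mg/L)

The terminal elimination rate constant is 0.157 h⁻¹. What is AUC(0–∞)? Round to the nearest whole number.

Trapezoidal AUC_0→11:
  [0→3]: (0.00+18.44)/2 × 3 = 27.66
  [3→6]: (18.44+16.70)/2 × 3 = 52.71
  [6→10]: (16.70+10.40)/2 × 4 = 54.2
  [10→11]: (10.40+9.04)/2 × 1 = 9.72
  Sum = 144.29 mg/L·h
Extrapolated tail: C_last / k_e = 9.04 / 0.157 = 57.580
AUC_0→∞ = 144.29 + 57.580 = 201.87 mg/L·h

AUC = 202 mg/L·h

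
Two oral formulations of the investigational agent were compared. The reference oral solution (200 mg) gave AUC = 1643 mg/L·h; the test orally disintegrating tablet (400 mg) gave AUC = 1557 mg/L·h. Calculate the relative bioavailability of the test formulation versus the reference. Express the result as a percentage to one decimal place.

F_rel = 47.4%

F_rel = (AUC_test/D_test) / (AUC_ref/D_ref)
      = (1557/400) / (1643/200)
      = 3.8925 / 8.215 = 0.4738 = 47.38%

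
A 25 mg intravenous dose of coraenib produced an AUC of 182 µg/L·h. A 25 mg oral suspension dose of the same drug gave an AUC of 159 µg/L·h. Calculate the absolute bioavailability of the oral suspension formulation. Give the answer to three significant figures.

F = 0.874

F = (AUC_ev / D_ev) / (AUC_iv / D_iv)
  = (159/25) / (182/25)
  = 6.36 / 7.28 = 0.8736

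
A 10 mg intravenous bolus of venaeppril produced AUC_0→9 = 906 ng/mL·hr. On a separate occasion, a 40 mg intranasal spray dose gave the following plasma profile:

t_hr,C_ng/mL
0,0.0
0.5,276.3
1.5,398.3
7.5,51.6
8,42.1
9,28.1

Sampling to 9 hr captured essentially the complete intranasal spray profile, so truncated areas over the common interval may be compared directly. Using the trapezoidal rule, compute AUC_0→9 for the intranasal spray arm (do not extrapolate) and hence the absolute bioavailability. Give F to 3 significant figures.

Trapezoidal AUC_0→9 (intranasal spray):
  [0→0.5]: (0.0+276.3)/2 × 0.5 = 69.075
  [0.5→1.5]: (276.3+398.3)/2 × 1 = 337.3
  [1.5→7.5]: (398.3+51.6)/2 × 6 = 1349.7
  [7.5→8]: (51.6+42.1)/2 × 0.5 = 23.425
  [8→9]: (42.1+28.1)/2 × 1 = 35.1
  Sum = 1814.6 ng/mL·hr
F = (AUC_ev/D_ev)/(AUC_iv/D_iv) = (1814.6/40)/(906/10) = 45.365/90.6 = 0.5007

F = 0.501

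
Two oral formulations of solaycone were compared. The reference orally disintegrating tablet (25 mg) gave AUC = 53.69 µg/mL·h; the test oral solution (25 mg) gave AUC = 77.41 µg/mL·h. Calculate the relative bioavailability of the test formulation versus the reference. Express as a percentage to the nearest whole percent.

F_rel = 144%

F_rel = (AUC_test/D_test) / (AUC_ref/D_ref)
      = (77.41/25) / (53.69/25)
      = 3.0964 / 2.1476 = 1.4418 = 144.18%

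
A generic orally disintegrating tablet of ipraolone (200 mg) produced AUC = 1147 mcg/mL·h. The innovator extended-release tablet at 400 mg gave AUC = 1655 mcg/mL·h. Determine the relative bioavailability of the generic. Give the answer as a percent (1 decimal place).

F_rel = 138.6%

F_rel = (AUC_test/D_test) / (AUC_ref/D_ref)
      = (1147/200) / (1655/400)
      = 5.735 / 4.1375 = 1.3861 = 138.61%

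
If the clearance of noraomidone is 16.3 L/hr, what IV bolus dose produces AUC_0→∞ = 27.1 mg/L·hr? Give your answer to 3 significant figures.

Dose_iv = CL × AUC_0→∞
     = 16.3 × 27.1 = 441.73 mg

Dose = 442 mg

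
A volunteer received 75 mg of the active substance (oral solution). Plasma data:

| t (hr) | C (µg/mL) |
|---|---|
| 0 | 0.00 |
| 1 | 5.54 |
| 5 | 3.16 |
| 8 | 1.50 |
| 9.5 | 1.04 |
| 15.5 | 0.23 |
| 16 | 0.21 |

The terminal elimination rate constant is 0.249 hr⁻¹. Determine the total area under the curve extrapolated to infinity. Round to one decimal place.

AUC = 33.8 µg/mL·hr

Trapezoidal AUC_0→16:
  [0→1]: (0.00+5.54)/2 × 1 = 2.77
  [1→5]: (5.54+3.16)/2 × 4 = 17.4
  [5→8]: (3.16+1.50)/2 × 3 = 6.99
  [8→9.5]: (1.50+1.04)/2 × 1.5 = 1.905
  [9.5→15.5]: (1.04+0.23)/2 × 6 = 3.81
  [15.5→16]: (0.23+0.21)/2 × 0.5 = 0.11
  Sum = 32.985 µg/mL·hr
Extrapolated tail: C_last / k_e = 0.21 / 0.249 = 0.843
AUC_0→∞ = 32.985 + 0.843 = 33.828 µg/mL·hr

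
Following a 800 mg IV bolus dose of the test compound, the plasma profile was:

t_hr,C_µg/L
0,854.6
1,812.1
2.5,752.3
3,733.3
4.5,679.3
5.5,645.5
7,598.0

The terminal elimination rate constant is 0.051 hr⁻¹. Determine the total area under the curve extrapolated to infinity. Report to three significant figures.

Trapezoidal AUC_0→7:
  [0→1]: (854.6+812.1)/2 × 1 = 833.35
  [1→2.5]: (812.1+752.3)/2 × 1.5 = 1173.3
  [2.5→3]: (752.3+733.3)/2 × 0.5 = 371.4
  [3→4.5]: (733.3+679.3)/2 × 1.5 = 1059.45
  [4.5→5.5]: (679.3+645.5)/2 × 1 = 662.4
  [5.5→7]: (645.5+598.0)/2 × 1.5 = 932.625
  Sum = 5032.525 µg/L·hr
Extrapolated tail: C_last / k_e = 598.0 / 0.051 = 11725.490
AUC_0→∞ = 5032.525 + 11725.490 = 16758.015 µg/L·hr

AUC = 16800 µg/L·hr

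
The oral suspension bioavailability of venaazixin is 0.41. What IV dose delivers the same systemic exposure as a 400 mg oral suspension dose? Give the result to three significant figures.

Systemic exposure from an extravascular dose = F × D_ev, so the equivalent IV dose is F × D_ev.
D_iv = F × D_ev = 0.41 × 400 = 164 mg

D_iv = 164 mg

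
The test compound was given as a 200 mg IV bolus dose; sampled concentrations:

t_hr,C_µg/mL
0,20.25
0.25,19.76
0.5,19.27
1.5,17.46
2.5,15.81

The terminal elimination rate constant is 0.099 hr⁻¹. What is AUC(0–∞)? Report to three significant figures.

Trapezoidal AUC_0→2.5:
  [0→0.25]: (20.25+19.76)/2 × 0.25 = 5.00125
  [0.25→0.5]: (19.76+19.27)/2 × 0.25 = 4.87875
  [0.5→1.5]: (19.27+17.46)/2 × 1 = 18.365
  [1.5→2.5]: (17.46+15.81)/2 × 1 = 16.635
  Sum = 44.88 µg/mL·hr
Extrapolated tail: C_last / k_e = 15.81 / 0.099 = 159.697
AUC_0→∞ = 44.88 + 159.697 = 204.577 µg/mL·hr

AUC = 205 µg/mL·hr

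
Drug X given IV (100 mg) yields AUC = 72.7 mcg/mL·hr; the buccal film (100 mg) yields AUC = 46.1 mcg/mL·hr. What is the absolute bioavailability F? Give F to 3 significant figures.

F = (AUC_ev / D_ev) / (AUC_iv / D_iv)
  = (46.1/100) / (72.7/100)
  = 0.461 / 0.727 = 0.6341

F = 0.634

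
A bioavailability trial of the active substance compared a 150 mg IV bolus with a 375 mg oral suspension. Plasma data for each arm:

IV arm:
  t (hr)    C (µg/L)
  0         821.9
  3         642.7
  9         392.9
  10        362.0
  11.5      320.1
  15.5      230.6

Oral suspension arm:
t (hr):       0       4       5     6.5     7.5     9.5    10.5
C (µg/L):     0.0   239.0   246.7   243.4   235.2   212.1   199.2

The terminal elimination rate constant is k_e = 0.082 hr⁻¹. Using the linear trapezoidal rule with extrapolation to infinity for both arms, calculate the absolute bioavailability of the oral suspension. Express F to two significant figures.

Trapezoidal AUC_0→15.5 (IV):
  [0→3]: (821.9+642.7)/2 × 3 = 2196.9
  [3→9]: (642.7+392.9)/2 × 6 = 3106.8
  [9→10]: (392.9+362.0)/2 × 1 = 377.45
  [10→11.5]: (362.0+320.1)/2 × 1.5 = 511.575
  [11.5→15.5]: (320.1+230.6)/2 × 4 = 1101.4
  Sum = 7294.125 µg/L·hr
IV tail: 230.6/0.082 = 2812.195; AUC_iv,0→∞ = 7294.125 + 2812.195 = 10106.32 µg/L·hr
Trapezoidal AUC_0→10.5 (oral suspension):
  [0→4]: (0.0+239.0)/2 × 4 = 478.0
  [4→5]: (239.0+246.7)/2 × 1 = 242.85
  [5→6.5]: (246.7+243.4)/2 × 1.5 = 367.575
  [6.5→7.5]: (243.4+235.2)/2 × 1 = 239.3
  [7.5→9.5]: (235.2+212.1)/2 × 2 = 447.3
  [9.5→10.5]: (212.1+199.2)/2 × 1 = 205.65
  Sum = 1980.675 µg/L·hr
oral suspension tail: 199.2/0.082 = 2429.268; AUC_ev,0→∞ = 1980.675 + 2429.268 = 4409.943 µg/L·hr
F = (AUC_ev/D_ev)/(AUC_iv/D_iv) = (4409.943/375)/(10106.32/150) = 11.759848/67.3755 = 0.1745

F = 0.17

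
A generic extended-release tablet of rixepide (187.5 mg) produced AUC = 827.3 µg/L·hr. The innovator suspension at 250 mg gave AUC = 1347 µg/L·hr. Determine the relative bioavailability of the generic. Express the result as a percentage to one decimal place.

F_rel = (AUC_test/D_test) / (AUC_ref/D_ref)
      = (827.3/187.5) / (1347/250)
      = 4.41227 / 5.388 = 0.8189 = 81.89%

F_rel = 81.9%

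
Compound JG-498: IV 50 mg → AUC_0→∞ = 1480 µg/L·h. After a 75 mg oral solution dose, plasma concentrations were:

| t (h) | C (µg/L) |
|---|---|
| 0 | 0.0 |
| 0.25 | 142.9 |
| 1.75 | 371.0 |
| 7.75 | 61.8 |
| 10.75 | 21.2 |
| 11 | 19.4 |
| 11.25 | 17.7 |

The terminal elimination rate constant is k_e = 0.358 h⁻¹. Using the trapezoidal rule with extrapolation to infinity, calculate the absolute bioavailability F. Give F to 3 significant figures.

Trapezoidal AUC_0→11.25 (oral solution):
  [0→0.25]: (0.0+142.9)/2 × 0.25 = 17.8625
  [0.25→1.75]: (142.9+371.0)/2 × 1.5 = 385.425
  [1.75→7.75]: (371.0+61.8)/2 × 6 = 1298.4
  [7.75→10.75]: (61.8+21.2)/2 × 3 = 124.5
  [10.75→11]: (21.2+19.4)/2 × 0.25 = 5.075
  [11→11.25]: (19.4+17.7)/2 × 0.25 = 4.6375
  Sum = 1835.9 µg/L·h
Tail: C_last/k_e = 17.7/0.358 = 49.441
AUC_0→∞ (oral solution) = 1835.9 + 49.441 = 1885.341 µg/L·h
F = (AUC_ev/D_ev)/(AUC_iv/D_iv) = (1885.341/75)/(1480/50) = 25.13788/29.6 = 0.8493

F = 0.849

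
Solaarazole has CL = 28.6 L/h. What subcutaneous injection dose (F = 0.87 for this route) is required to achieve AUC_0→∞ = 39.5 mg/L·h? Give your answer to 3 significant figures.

Dose = CL × AUC_0→∞ / F
     = 28.6 × 39.5 / 0.87 = 1298.51 mg

Dose = 1300 mg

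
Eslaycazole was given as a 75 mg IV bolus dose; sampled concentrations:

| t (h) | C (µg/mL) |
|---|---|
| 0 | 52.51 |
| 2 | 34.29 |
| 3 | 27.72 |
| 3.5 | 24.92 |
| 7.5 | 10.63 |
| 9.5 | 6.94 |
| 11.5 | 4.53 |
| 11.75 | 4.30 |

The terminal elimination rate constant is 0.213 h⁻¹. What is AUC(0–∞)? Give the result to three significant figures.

AUC = 252 µg/mL·h

Trapezoidal AUC_0→11.75:
  [0→2]: (52.51+34.29)/2 × 2 = 86.8
  [2→3]: (34.29+27.72)/2 × 1 = 31.005
  [3→3.5]: (27.72+24.92)/2 × 0.5 = 13.16
  [3.5→7.5]: (24.92+10.63)/2 × 4 = 71.1
  [7.5→9.5]: (10.63+6.94)/2 × 2 = 17.57
  [9.5→11.5]: (6.94+4.53)/2 × 2 = 11.47
  [11.5→11.75]: (4.53+4.30)/2 × 0.25 = 1.10375
  Sum = 232.20875 µg/mL·h
Extrapolated tail: C_last / k_e = 4.30 / 0.213 = 20.188
AUC_0→∞ = 232.20875 + 20.188 = 252.39675 µg/mL·h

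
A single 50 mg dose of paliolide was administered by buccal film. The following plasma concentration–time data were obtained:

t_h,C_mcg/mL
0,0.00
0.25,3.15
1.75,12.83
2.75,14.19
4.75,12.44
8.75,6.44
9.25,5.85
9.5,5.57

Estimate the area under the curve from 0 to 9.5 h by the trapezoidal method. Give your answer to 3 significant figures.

Trapezoidal AUC_0→9.5:
  [0→0.25]: (0.00+3.15)/2 × 0.25 = 0.39375
  [0.25→1.75]: (3.15+12.83)/2 × 1.5 = 11.985
  [1.75→2.75]: (12.83+14.19)/2 × 1 = 13.51
  [2.75→4.75]: (14.19+12.44)/2 × 2 = 26.63
  [4.75→8.75]: (12.44+6.44)/2 × 4 = 37.76
  [8.75→9.25]: (6.44+5.85)/2 × 0.5 = 3.0725
  [9.25→9.5]: (5.85+5.57)/2 × 0.25 = 1.4275
  Sum = 94.77875 mcg/mL·h

AUC = 94.8 mcg/mL·h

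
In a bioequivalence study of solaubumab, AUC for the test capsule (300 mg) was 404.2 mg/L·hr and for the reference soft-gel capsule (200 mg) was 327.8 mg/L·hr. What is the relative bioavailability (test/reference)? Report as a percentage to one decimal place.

F_rel = (AUC_test/D_test) / (AUC_ref/D_ref)
      = (404.2/300) / (327.8/200)
      = 1.34733 / 1.639 = 0.8220 = 82.20%

F_rel = 82.2%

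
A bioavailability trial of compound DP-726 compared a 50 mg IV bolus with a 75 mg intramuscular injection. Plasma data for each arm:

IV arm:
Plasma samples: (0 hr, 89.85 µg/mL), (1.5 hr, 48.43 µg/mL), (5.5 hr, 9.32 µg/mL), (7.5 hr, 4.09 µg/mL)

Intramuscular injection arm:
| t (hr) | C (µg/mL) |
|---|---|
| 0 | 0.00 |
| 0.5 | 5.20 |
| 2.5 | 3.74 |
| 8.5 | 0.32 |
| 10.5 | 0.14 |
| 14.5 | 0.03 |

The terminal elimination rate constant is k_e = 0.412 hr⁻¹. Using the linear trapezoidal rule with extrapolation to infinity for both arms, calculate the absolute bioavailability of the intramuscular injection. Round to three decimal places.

F = 0.064

Trapezoidal AUC_0→7.5 (IV):
  [0→1.5]: (89.85+48.43)/2 × 1.5 = 103.71
  [1.5→5.5]: (48.43+9.32)/2 × 4 = 115.5
  [5.5→7.5]: (9.32+4.09)/2 × 2 = 13.41
  Sum = 232.62 µg/mL·hr
IV tail: 4.09/0.412 = 9.927; AUC_iv,0→∞ = 232.62 + 9.927 = 242.547 µg/mL·hr
Trapezoidal AUC_0→14.5 (intramuscular injection):
  [0→0.5]: (0.00+5.20)/2 × 0.5 = 1.3
  [0.5→2.5]: (5.20+3.74)/2 × 2 = 8.94
  [2.5→8.5]: (3.74+0.32)/2 × 6 = 12.18
  [8.5→10.5]: (0.32+0.14)/2 × 2 = 0.46
  [10.5→14.5]: (0.14+0.03)/2 × 4 = 0.34
  Sum = 23.22 µg/mL·hr
intramuscular injection tail: 0.03/0.412 = 0.073; AUC_ev,0→∞ = 23.22 + 0.073 = 23.293 µg/mL·hr
F = (AUC_ev/D_ev)/(AUC_iv/D_iv) = (23.293/75)/(242.547/50) = 0.310573/4.85094 = 0.0640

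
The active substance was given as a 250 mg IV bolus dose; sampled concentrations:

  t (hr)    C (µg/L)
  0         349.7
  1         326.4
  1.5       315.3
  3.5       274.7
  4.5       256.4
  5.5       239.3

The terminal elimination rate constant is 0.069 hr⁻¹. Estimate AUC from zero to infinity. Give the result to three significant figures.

Trapezoidal AUC_0→5.5:
  [0→1]: (349.7+326.4)/2 × 1 = 338.05
  [1→1.5]: (326.4+315.3)/2 × 0.5 = 160.425
  [1.5→3.5]: (315.3+274.7)/2 × 2 = 590.0
  [3.5→4.5]: (274.7+256.4)/2 × 1 = 265.55
  [4.5→5.5]: (256.4+239.3)/2 × 1 = 247.85
  Sum = 1601.875 µg/L·hr
Extrapolated tail: C_last / k_e = 239.3 / 0.069 = 3468.116
AUC_0→∞ = 1601.875 + 3468.116 = 5069.991 µg/L·hr

AUC = 5070 µg/L·hr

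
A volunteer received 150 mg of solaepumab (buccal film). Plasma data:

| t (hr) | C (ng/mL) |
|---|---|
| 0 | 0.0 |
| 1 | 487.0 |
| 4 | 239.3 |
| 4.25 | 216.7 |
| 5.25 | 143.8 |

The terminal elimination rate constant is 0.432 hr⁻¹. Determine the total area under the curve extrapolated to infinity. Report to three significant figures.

AUC = 1900 ng/mL·hr

Trapezoidal AUC_0→5.25:
  [0→1]: (0.0+487.0)/2 × 1 = 243.5
  [1→4]: (487.0+239.3)/2 × 3 = 1089.45
  [4→4.25]: (239.3+216.7)/2 × 0.25 = 57.0
  [4.25→5.25]: (216.7+143.8)/2 × 1 = 180.25
  Sum = 1570.2 ng/mL·hr
Extrapolated tail: C_last / k_e = 143.8 / 0.432 = 332.870
AUC_0→∞ = 1570.2 + 332.870 = 1903.07 ng/mL·hr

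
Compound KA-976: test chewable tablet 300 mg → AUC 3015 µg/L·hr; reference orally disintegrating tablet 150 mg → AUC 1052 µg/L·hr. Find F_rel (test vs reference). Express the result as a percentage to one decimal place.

F_rel = 143.3%

F_rel = (AUC_test/D_test) / (AUC_ref/D_ref)
      = (3015/300) / (1052/150)
      = 10.05 / 7.01333 = 1.4330 = 143.30%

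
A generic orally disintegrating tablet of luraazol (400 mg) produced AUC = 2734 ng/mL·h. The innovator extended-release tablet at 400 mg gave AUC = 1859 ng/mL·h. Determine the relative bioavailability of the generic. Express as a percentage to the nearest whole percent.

F_rel = (AUC_test/D_test) / (AUC_ref/D_ref)
      = (2734/400) / (1859/400)
      = 6.835 / 4.6475 = 1.4707 = 147.07%

F_rel = 147%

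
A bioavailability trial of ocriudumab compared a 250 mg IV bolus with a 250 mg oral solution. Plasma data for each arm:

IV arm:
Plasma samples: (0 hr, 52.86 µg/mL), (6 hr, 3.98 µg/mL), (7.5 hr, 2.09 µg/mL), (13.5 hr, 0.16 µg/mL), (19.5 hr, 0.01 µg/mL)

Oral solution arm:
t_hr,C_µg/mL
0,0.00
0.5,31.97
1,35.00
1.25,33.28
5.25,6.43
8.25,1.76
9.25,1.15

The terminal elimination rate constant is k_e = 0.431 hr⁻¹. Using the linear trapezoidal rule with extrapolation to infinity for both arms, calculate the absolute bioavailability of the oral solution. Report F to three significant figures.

Trapezoidal AUC_0→19.5 (IV):
  [0→6]: (52.86+3.98)/2 × 6 = 170.52
  [6→7.5]: (3.98+2.09)/2 × 1.5 = 4.5525
  [7.5→13.5]: (2.09+0.16)/2 × 6 = 6.75
  [13.5→19.5]: (0.16+0.01)/2 × 6 = 0.51
  Sum = 182.3325 µg/mL·hr
IV tail: 0.01/0.431 = 0.023; AUC_iv,0→∞ = 182.3325 + 0.023 = 182.3555 µg/mL·hr
Trapezoidal AUC_0→9.25 (oral solution):
  [0→0.5]: (0.00+31.97)/2 × 0.5 = 7.9925
  [0.5→1]: (31.97+35.00)/2 × 0.5 = 16.7425
  [1→1.25]: (35.00+33.28)/2 × 0.25 = 8.535
  [1.25→5.25]: (33.28+6.43)/2 × 4 = 79.42
  [5.25→8.25]: (6.43+1.76)/2 × 3 = 12.285
  [8.25→9.25]: (1.76+1.15)/2 × 1 = 1.455
  Sum = 126.43 µg/mL·hr
oral solution tail: 1.15/0.431 = 2.668; AUC_ev,0→∞ = 126.43 + 2.668 = 129.098 µg/mL·hr
F = (AUC_ev/D_ev)/(AUC_iv/D_iv) = (129.098/250)/(182.3555/250) = 0.516392/0.729422 = 0.7079

F = 0.708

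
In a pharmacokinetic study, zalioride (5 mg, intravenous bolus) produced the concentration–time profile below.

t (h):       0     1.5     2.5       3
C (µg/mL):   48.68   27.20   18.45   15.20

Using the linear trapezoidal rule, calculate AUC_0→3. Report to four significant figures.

Trapezoidal AUC_0→3:
  [0→1.5]: (48.68+27.20)/2 × 1.5 = 56.91
  [1.5→2.5]: (27.20+18.45)/2 × 1 = 22.825
  [2.5→3]: (18.45+15.20)/2 × 0.5 = 8.4125
  Sum = 88.1475 µg/mL·h

AUC = 88.15 µg/mL·h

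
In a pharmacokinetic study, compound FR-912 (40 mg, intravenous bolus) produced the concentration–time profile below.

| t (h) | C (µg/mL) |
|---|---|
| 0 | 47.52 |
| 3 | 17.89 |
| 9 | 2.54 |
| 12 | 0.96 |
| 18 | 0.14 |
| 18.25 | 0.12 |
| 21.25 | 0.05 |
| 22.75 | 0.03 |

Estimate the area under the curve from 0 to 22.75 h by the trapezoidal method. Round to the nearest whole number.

Trapezoidal AUC_0→22.75:
  [0→3]: (47.52+17.89)/2 × 3 = 98.115
  [3→9]: (17.89+2.54)/2 × 6 = 61.29
  [9→12]: (2.54+0.96)/2 × 3 = 5.25
  [12→18]: (0.96+0.14)/2 × 6 = 3.3
  [18→18.25]: (0.14+0.12)/2 × 0.25 = 0.0325
  [18.25→21.25]: (0.12+0.05)/2 × 3 = 0.255
  [21.25→22.75]: (0.05+0.03)/2 × 1.5 = 0.06
  Sum = 168.3025 µg/mL·h

AUC = 168 µg/mL·h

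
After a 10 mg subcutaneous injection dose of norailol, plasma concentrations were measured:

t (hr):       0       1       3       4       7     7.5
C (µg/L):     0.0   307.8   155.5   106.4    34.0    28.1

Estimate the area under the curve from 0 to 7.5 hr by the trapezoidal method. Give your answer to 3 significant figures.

Trapezoidal AUC_0→7.5:
  [0→1]: (0.0+307.8)/2 × 1 = 153.9
  [1→3]: (307.8+155.5)/2 × 2 = 463.3
  [3→4]: (155.5+106.4)/2 × 1 = 130.95
  [4→7]: (106.4+34.0)/2 × 3 = 210.6
  [7→7.5]: (34.0+28.1)/2 × 0.5 = 15.525
  Sum = 974.275 µg/L·hr

AUC = 974 µg/L·hr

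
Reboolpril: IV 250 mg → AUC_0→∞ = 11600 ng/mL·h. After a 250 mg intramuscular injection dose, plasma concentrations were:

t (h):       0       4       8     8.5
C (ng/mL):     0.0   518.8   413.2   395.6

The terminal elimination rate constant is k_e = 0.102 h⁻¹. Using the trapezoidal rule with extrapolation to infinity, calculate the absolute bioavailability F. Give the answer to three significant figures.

F = 0.602

Trapezoidal AUC_0→8.5 (intramuscular injection):
  [0→4]: (0.0+518.8)/2 × 4 = 1037.6
  [4→8]: (518.8+413.2)/2 × 4 = 1864.0
  [8→8.5]: (413.2+395.6)/2 × 0.5 = 202.2
  Sum = 3103.8 ng/mL·h
Tail: C_last/k_e = 395.6/0.102 = 3878.431
AUC_0→∞ (intramuscular injection) = 3103.8 + 3878.431 = 6982.231 ng/mL·h
F = (AUC_ev/D_ev)/(AUC_iv/D_iv) = (6982.231/250)/(11600/250) = 27.928924/46.4 = 0.6019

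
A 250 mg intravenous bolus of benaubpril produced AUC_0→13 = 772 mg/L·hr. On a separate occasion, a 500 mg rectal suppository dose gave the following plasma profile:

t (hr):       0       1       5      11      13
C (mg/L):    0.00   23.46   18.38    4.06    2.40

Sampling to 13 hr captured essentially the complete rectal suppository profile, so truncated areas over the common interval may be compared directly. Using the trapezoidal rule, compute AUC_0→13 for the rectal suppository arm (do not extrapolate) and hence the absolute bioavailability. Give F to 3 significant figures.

Trapezoidal AUC_0→13 (rectal suppository):
  [0→1]: (0.00+23.46)/2 × 1 = 11.73
  [1→5]: (23.46+18.38)/2 × 4 = 83.68
  [5→11]: (18.38+4.06)/2 × 6 = 67.32
  [11→13]: (4.06+2.40)/2 × 2 = 6.46
  Sum = 169.19 mg/L·hr
F = (AUC_ev/D_ev)/(AUC_iv/D_iv) = (169.19/500)/(772/250) = 0.33838/3.088 = 0.1096

F = 0.110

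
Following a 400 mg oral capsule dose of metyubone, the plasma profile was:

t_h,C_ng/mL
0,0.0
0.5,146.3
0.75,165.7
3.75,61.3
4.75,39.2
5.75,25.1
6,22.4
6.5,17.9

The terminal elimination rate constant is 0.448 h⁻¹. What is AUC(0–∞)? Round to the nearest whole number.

Trapezoidal AUC_0→6.5:
  [0→0.5]: (0.0+146.3)/2 × 0.5 = 36.575
  [0.5→0.75]: (146.3+165.7)/2 × 0.25 = 39.0
  [0.75→3.75]: (165.7+61.3)/2 × 3 = 340.5
  [3.75→4.75]: (61.3+39.2)/2 × 1 = 50.25
  [4.75→5.75]: (39.2+25.1)/2 × 1 = 32.15
  [5.75→6]: (25.1+22.4)/2 × 0.25 = 5.9375
  [6→6.5]: (22.4+17.9)/2 × 0.5 = 10.075
  Sum = 514.4875 ng/mL·h
Extrapolated tail: C_last / k_e = 17.9 / 0.448 = 39.955
AUC_0→∞ = 514.4875 + 39.955 = 554.4425 ng/mL·h

AUC = 554 ng/mL·h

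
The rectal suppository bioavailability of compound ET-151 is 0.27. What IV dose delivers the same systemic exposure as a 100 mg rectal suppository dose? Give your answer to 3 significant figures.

Systemic exposure from an extravascular dose = F × D_ev, so the equivalent IV dose is F × D_ev.
D_iv = F × D_ev = 0.27 × 100 = 27 mg

D_iv = 27.0 mg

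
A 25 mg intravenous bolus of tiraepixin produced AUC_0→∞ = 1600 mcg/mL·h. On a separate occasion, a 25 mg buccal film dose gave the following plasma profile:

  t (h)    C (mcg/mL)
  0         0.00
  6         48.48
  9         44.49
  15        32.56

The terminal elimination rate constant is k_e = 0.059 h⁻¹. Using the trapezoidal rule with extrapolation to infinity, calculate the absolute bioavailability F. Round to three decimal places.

F = 0.667

Trapezoidal AUC_0→15 (buccal film):
  [0→6]: (0.00+48.48)/2 × 6 = 145.44
  [6→9]: (48.48+44.49)/2 × 3 = 139.455
  [9→15]: (44.49+32.56)/2 × 6 = 231.15
  Sum = 516.045 mcg/mL·h
Tail: C_last/k_e = 32.56/0.059 = 551.864
AUC_0→∞ (buccal film) = 516.045 + 551.864 = 1067.909 mcg/mL·h
F = (AUC_ev/D_ev)/(AUC_iv/D_iv) = (1067.909/25)/(1600/25) = 42.71636/64 = 0.6674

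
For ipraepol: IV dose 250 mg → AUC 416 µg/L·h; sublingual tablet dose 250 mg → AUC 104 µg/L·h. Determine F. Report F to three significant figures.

F = (AUC_ev / D_ev) / (AUC_iv / D_iv)
  = (104/250) / (416/250)
  = 0.416 / 1.664 = 0.2500

F = 0.250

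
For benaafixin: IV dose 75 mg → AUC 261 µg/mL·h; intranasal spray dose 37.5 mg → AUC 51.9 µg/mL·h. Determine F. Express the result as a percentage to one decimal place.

F = 39.8%

F = (AUC_ev / D_ev) / (AUC_iv / D_iv)
  = (51.9/37.5) / (261/75)
  = 1.384 / 3.48 = 0.3977
  = 39.77%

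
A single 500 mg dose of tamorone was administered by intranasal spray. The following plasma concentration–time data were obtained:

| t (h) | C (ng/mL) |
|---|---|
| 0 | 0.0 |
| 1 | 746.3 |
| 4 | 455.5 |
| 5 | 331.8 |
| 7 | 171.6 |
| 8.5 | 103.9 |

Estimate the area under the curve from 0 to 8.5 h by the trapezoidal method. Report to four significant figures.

Trapezoidal AUC_0→8.5:
  [0→1]: (0.0+746.3)/2 × 1 = 373.15
  [1→4]: (746.3+455.5)/2 × 3 = 1802.7
  [4→5]: (455.5+331.8)/2 × 1 = 393.65
  [5→7]: (331.8+171.6)/2 × 2 = 503.4
  [7→8.5]: (171.6+103.9)/2 × 1.5 = 206.625
  Sum = 3279.525 ng/mL·h

AUC = 3280 ng/mL·h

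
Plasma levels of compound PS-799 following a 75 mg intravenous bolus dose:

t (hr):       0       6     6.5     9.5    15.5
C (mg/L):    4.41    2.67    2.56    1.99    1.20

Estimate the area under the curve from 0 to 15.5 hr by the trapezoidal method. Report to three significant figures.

AUC = 38.9 mg/L·hr

Trapezoidal AUC_0→15.5:
  [0→6]: (4.41+2.67)/2 × 6 = 21.24
  [6→6.5]: (2.67+2.56)/2 × 0.5 = 1.3075
  [6.5→9.5]: (2.56+1.99)/2 × 3 = 6.825
  [9.5→15.5]: (1.99+1.20)/2 × 6 = 9.57
  Sum = 38.9425 mg/L·hr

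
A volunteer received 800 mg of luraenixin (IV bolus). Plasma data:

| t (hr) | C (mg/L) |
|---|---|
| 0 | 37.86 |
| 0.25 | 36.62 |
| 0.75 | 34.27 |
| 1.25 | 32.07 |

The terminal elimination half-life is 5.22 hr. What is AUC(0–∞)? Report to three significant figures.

AUC = 285 mg/L·hr

Trapezoidal AUC_0→1.25:
  [0→0.25]: (37.86+36.62)/2 × 0.25 = 9.31
  [0.25→0.75]: (36.62+34.27)/2 × 0.5 = 17.7225
  [0.75→1.25]: (34.27+32.07)/2 × 0.5 = 16.585
  Sum = 43.6175 mg/L·hr
k_e = ln2 / t½ = 0.693147 / 5.22 = 0.1328 hr^-1
Extrapolated tail: C_last / k_e = 32.07 / 0.1328 = 241.491
AUC_0→∞ = 43.6175 + 241.491 = 285.1085 mg/L·hr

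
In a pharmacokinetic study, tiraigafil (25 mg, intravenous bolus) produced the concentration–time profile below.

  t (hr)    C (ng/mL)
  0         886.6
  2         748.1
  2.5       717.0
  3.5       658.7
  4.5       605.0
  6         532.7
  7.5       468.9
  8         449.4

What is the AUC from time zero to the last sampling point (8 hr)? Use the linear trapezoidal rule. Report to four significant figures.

AUC = 5155 ng/mL·hr

Trapezoidal AUC_0→8:
  [0→2]: (886.6+748.1)/2 × 2 = 1634.7
  [2→2.5]: (748.1+717.0)/2 × 0.5 = 366.275
  [2.5→3.5]: (717.0+658.7)/2 × 1 = 687.85
  [3.5→4.5]: (658.7+605.0)/2 × 1 = 631.85
  [4.5→6]: (605.0+532.7)/2 × 1.5 = 853.275
  [6→7.5]: (532.7+468.9)/2 × 1.5 = 751.2
  [7.5→8]: (468.9+449.4)/2 × 0.5 = 229.575
  Sum = 5154.725 ng/mL·hr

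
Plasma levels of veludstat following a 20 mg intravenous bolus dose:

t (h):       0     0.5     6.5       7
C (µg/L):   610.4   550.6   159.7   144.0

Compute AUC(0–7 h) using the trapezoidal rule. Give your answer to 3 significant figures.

AUC = 2500 µg/L·h

Trapezoidal AUC_0→7:
  [0→0.5]: (610.4+550.6)/2 × 0.5 = 290.25
  [0.5→6.5]: (550.6+159.7)/2 × 6 = 2130.9
  [6.5→7]: (159.7+144.0)/2 × 0.5 = 75.925
  Sum = 2497.075 µg/L·h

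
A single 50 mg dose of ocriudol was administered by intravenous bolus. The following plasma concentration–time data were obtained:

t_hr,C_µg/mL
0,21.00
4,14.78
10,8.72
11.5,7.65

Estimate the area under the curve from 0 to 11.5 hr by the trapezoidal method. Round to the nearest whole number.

Trapezoidal AUC_0→11.5:
  [0→4]: (21.00+14.78)/2 × 4 = 71.56
  [4→10]: (14.78+8.72)/2 × 6 = 70.5
  [10→11.5]: (8.72+7.65)/2 × 1.5 = 12.2775
  Sum = 154.3375 µg/mL·hr

AUC = 154 µg/mL·hr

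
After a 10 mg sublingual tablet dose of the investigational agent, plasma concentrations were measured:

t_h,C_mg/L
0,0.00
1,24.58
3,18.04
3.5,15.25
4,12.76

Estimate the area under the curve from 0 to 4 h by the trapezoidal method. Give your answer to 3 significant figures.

AUC = 70.2 mg/L·h

Trapezoidal AUC_0→4:
  [0→1]: (0.00+24.58)/2 × 1 = 12.29
  [1→3]: (24.58+18.04)/2 × 2 = 42.62
  [3→3.5]: (18.04+15.25)/2 × 0.5 = 8.3225
  [3.5→4]: (15.25+12.76)/2 × 0.5 = 7.0025
  Sum = 70.235 mg/L·h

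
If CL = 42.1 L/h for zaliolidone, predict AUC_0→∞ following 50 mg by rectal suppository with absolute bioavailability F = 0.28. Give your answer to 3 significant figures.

AUC = 0.333 mg/L·h

AUC_0→∞ = F × Dose / CL
        = 0.28 × 50 / 42.1 = 0.332542 mg/L·h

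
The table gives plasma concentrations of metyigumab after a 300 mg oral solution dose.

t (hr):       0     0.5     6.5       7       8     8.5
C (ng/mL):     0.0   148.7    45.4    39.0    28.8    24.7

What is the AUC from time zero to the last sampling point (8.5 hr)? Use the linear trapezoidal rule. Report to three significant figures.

AUC = 688 ng/mL·hr

Trapezoidal AUC_0→8.5:
  [0→0.5]: (0.0+148.7)/2 × 0.5 = 37.175
  [0.5→6.5]: (148.7+45.4)/2 × 6 = 582.3
  [6.5→7]: (45.4+39.0)/2 × 0.5 = 21.1
  [7→8]: (39.0+28.8)/2 × 1 = 33.9
  [8→8.5]: (28.8+24.7)/2 × 0.5 = 13.375
  Sum = 687.85 ng/mL·hr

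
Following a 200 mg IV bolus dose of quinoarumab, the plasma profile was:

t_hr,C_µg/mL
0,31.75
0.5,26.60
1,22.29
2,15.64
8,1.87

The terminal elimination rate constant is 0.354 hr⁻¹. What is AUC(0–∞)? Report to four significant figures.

Trapezoidal AUC_0→8:
  [0→0.5]: (31.75+26.60)/2 × 0.5 = 14.5875
  [0.5→1]: (26.60+22.29)/2 × 0.5 = 12.2225
  [1→2]: (22.29+15.64)/2 × 1 = 18.965
  [2→8]: (15.64+1.87)/2 × 6 = 52.53
  Sum = 98.305 µg/mL·hr
Extrapolated tail: C_last / k_e = 1.87 / 0.354 = 5.282
AUC_0→∞ = 98.305 + 5.282 = 103.587 µg/mL·hr

AUC = 103.6 µg/mL·hr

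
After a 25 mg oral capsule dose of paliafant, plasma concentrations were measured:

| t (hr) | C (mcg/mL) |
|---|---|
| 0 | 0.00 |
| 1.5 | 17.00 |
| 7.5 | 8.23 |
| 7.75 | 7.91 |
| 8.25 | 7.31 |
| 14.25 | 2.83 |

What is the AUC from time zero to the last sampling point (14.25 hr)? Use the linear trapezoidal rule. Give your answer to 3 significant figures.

AUC = 125 mcg/mL·hr

Trapezoidal AUC_0→14.25:
  [0→1.5]: (0.00+17.00)/2 × 1.5 = 12.75
  [1.5→7.5]: (17.00+8.23)/2 × 6 = 75.69
  [7.5→7.75]: (8.23+7.91)/2 × 0.25 = 2.0175
  [7.75→8.25]: (7.91+7.31)/2 × 0.5 = 3.805
  [8.25→14.25]: (7.31+2.83)/2 × 6 = 30.42
  Sum = 124.6825 mcg/mL·hr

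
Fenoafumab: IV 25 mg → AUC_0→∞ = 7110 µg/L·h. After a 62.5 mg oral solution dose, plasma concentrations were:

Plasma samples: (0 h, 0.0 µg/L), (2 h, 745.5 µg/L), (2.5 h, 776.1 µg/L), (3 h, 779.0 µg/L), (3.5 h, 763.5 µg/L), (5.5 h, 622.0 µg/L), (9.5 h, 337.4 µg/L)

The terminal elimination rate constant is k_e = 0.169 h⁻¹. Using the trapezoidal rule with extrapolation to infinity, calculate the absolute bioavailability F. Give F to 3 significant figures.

F = 0.405

Trapezoidal AUC_0→9.5 (oral solution):
  [0→2]: (0.0+745.5)/2 × 2 = 745.5
  [2→2.5]: (745.5+776.1)/2 × 0.5 = 380.4
  [2.5→3]: (776.1+779.0)/2 × 0.5 = 388.775
  [3→3.5]: (779.0+763.5)/2 × 0.5 = 385.625
  [3.5→5.5]: (763.5+622.0)/2 × 2 = 1385.5
  [5.5→9.5]: (622.0+337.4)/2 × 4 = 1918.8
  Sum = 5204.6 µg/L·h
Tail: C_last/k_e = 337.4/0.169 = 1996.450
AUC_0→∞ (oral solution) = 5204.6 + 1996.450 = 7201.05 µg/L·h
F = (AUC_ev/D_ev)/(AUC_iv/D_iv) = (7201.05/62.5)/(7110/25) = 115.2168/284.4 = 0.4051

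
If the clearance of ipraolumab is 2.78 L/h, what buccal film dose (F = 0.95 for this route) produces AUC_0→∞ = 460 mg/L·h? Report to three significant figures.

Dose = 1350 mg

Dose = CL × AUC_0→∞ / F
     = 2.78 × 460 / 0.95 = 1346.11 mg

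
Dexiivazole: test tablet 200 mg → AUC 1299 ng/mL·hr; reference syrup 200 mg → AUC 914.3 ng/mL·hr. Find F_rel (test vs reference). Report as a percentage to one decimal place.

F_rel = (AUC_test/D_test) / (AUC_ref/D_ref)
      = (1299/200) / (914.3/200)
      = 6.495 / 4.5715 = 1.4208 = 142.08%

F_rel = 142.1%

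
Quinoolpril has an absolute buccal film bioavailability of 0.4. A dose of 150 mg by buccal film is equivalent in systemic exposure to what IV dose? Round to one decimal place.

Systemic exposure from an extravascular dose = F × D_ev, so the equivalent IV dose is F × D_ev.
D_iv = F × D_ev = 0.4 × 150 = 60 mg

D_iv = 60.0 mg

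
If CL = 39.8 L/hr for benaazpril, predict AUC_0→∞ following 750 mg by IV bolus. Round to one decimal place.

AUC = 18.8 mg/L·hr

AUC_0→∞ = Dose_iv / CL
        = 750 / 39.8 = 18.8442 mg/L·hr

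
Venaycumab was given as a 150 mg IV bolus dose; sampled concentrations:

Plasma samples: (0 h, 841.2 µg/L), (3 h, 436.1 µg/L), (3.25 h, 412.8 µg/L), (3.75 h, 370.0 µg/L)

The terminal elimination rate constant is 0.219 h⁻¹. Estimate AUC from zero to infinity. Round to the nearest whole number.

Trapezoidal AUC_0→3.75:
  [0→3]: (841.2+436.1)/2 × 3 = 1915.95
  [3→3.25]: (436.1+412.8)/2 × 0.25 = 106.1125
  [3.25→3.75]: (412.8+370.0)/2 × 0.5 = 195.7
  Sum = 2217.7625 µg/L·h
Extrapolated tail: C_last / k_e = 370.0 / 0.219 = 1689.498
AUC_0→∞ = 2217.7625 + 1689.498 = 3907.2605 µg/L·h

AUC = 3907 µg/L·h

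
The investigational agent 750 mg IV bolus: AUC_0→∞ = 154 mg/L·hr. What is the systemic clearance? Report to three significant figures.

CL = Dose_iv / AUC_0→∞
   = 750 / 154 = 4.87013 L/hr

CL = 4.87 L/hr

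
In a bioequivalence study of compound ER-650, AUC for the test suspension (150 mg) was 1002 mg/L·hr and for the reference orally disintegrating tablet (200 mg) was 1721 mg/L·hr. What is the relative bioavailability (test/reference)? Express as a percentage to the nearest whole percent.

F_rel = 78%

F_rel = (AUC_test/D_test) / (AUC_ref/D_ref)
      = (1002/150) / (1721/200)
      = 6.68 / 8.605 = 0.7763 = 77.63%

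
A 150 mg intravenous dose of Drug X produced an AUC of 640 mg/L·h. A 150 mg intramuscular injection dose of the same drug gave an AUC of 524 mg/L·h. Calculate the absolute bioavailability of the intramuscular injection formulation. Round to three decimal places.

F = (AUC_ev / D_ev) / (AUC_iv / D_iv)
  = (524/150) / (640/150)
  = 3.49333 / 4.26667 = 0.8187

F = 0.819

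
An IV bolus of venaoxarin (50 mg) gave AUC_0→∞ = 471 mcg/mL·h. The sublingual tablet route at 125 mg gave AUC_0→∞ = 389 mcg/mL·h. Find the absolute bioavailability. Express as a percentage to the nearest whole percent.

F = (AUC_ev / D_ev) / (AUC_iv / D_iv)
  = (389/125) / (471/50)
  = 3.112 / 9.42 = 0.3304
  = 33.04%

F = 33%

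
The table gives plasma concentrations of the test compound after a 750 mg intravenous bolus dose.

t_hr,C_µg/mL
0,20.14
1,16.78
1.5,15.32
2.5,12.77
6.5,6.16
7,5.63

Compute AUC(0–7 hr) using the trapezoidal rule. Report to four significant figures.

AUC = 81.34 µg/mL·hr

Trapezoidal AUC_0→7:
  [0→1]: (20.14+16.78)/2 × 1 = 18.46
  [1→1.5]: (16.78+15.32)/2 × 0.5 = 8.025
  [1.5→2.5]: (15.32+12.77)/2 × 1 = 14.045
  [2.5→6.5]: (12.77+6.16)/2 × 4 = 37.86
  [6.5→7]: (6.16+5.63)/2 × 0.5 = 2.9475
  Sum = 81.3375 µg/mL·hr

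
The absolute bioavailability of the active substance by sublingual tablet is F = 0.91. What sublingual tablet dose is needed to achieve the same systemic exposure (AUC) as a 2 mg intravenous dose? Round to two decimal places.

For equal systemic exposure: F × D_ev = D_iv
D_ev = D_iv / F = 2 / 0.91 = 2.1978 mg

D_sublingual = 2.20 mg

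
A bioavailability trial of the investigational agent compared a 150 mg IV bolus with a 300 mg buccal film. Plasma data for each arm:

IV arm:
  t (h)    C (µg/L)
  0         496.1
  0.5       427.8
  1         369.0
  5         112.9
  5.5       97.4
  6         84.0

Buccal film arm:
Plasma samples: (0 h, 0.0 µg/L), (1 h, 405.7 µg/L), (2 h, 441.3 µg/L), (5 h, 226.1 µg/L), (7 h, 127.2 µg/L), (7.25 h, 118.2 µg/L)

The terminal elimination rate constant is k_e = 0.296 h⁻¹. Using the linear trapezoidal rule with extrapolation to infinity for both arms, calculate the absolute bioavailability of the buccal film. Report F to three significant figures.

Trapezoidal AUC_0→6 (IV):
  [0→0.5]: (496.1+427.8)/2 × 0.5 = 230.975
  [0.5→1]: (427.8+369.0)/2 × 0.5 = 199.2
  [1→5]: (369.0+112.9)/2 × 4 = 963.8
  [5→5.5]: (112.9+97.4)/2 × 0.5 = 52.575
  [5.5→6]: (97.4+84.0)/2 × 0.5 = 45.35
  Sum = 1491.9 µg/L·h
IV tail: 84.0/0.296 = 283.784; AUC_iv,0→∞ = 1491.9 + 283.784 = 1775.684 µg/L·h
Trapezoidal AUC_0→7.25 (buccal film):
  [0→1]: (0.0+405.7)/2 × 1 = 202.85
  [1→2]: (405.7+441.3)/2 × 1 = 423.5
  [2→5]: (441.3+226.1)/2 × 3 = 1001.1
  [5→7]: (226.1+127.2)/2 × 2 = 353.3
  [7→7.25]: (127.2+118.2)/2 × 0.25 = 30.675
  Sum = 2011.425 µg/L·h
buccal film tail: 118.2/0.296 = 399.324; AUC_ev,0→∞ = 2011.425 + 399.324 = 2410.749 µg/L·h
F = (AUC_ev/D_ev)/(AUC_iv/D_iv) = (2410.749/300)/(1775.684/150) = 8.03583/11.8379 = 0.6788

F = 0.679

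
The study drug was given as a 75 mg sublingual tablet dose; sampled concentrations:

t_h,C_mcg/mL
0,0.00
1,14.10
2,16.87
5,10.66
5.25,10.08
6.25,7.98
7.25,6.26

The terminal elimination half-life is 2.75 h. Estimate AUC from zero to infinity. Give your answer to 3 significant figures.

Trapezoidal AUC_0→7.25:
  [0→1]: (0.00+14.10)/2 × 1 = 7.05
  [1→2]: (14.10+16.87)/2 × 1 = 15.485
  [2→5]: (16.87+10.66)/2 × 3 = 41.295
  [5→5.25]: (10.66+10.08)/2 × 0.25 = 2.5925
  [5.25→6.25]: (10.08+7.98)/2 × 1 = 9.03
  [6.25→7.25]: (7.98+6.26)/2 × 1 = 7.12
  Sum = 82.5725 mcg/mL·h
k_e = ln2 / t½ = 0.693147 / 2.75 = 0.2521 h^-1
Extrapolated tail: C_last / k_e = 6.26 / 0.2521 = 24.831
AUC_0→∞ = 82.5725 + 24.831 = 107.4035 mcg/mL·h

AUC = 107 mcg/mL·h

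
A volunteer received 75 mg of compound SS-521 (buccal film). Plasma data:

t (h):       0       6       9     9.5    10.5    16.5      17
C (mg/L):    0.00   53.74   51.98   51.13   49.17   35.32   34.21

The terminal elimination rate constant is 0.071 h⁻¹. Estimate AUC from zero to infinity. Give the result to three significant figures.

Trapezoidal AUC_0→17:
  [0→6]: (0.00+53.74)/2 × 6 = 161.22
  [6→9]: (53.74+51.98)/2 × 3 = 158.58
  [9→9.5]: (51.98+51.13)/2 × 0.5 = 25.7775
  [9.5→10.5]: (51.13+49.17)/2 × 1 = 50.15
  [10.5→16.5]: (49.17+35.32)/2 × 6 = 253.47
  [16.5→17]: (35.32+34.21)/2 × 0.5 = 17.3825
  Sum = 666.58 mg/L·h
Extrapolated tail: C_last / k_e = 34.21 / 0.071 = 481.831
AUC_0→∞ = 666.58 + 481.831 = 1148.411 mg/L·h

AUC = 1150 mg/L·h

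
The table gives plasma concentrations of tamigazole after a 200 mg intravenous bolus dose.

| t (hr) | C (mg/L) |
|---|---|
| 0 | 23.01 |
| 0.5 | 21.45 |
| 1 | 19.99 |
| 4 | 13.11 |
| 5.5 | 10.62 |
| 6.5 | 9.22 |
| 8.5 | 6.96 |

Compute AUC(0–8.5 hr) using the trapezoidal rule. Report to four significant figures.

Trapezoidal AUC_0→8.5:
  [0→0.5]: (23.01+21.45)/2 × 0.5 = 11.115
  [0.5→1]: (21.45+19.99)/2 × 0.5 = 10.36
  [1→4]: (19.99+13.11)/2 × 3 = 49.65
  [4→5.5]: (13.11+10.62)/2 × 1.5 = 17.7975
  [5.5→6.5]: (10.62+9.22)/2 × 1 = 9.92
  [6.5→8.5]: (9.22+6.96)/2 × 2 = 16.18
  Sum = 115.0225 mg/L·hr

AUC = 115.0 mg/L·hr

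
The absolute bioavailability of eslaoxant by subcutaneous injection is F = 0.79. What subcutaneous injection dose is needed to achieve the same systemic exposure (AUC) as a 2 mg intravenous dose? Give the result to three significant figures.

For equal systemic exposure: F × D_ev = D_iv
D_ev = D_iv / F = 2 / 0.79 = 2.53165 mg

D_subcutaneous = 2.53 mg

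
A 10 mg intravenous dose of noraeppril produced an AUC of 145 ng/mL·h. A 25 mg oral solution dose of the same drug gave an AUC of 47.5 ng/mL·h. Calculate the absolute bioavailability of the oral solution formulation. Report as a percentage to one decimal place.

F = 13.1%

F = (AUC_ev / D_ev) / (AUC_iv / D_iv)
  = (47.5/25) / (145/10)
  = 1.9 / 14.5 = 0.1310
  = 13.10%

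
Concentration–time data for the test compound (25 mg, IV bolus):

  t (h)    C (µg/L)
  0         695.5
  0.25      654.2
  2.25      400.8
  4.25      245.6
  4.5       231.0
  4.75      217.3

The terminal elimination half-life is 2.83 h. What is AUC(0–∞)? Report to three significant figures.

AUC = 2870 µg/L·h

Trapezoidal AUC_0→4.75:
  [0→0.25]: (695.5+654.2)/2 × 0.25 = 168.7125
  [0.25→2.25]: (654.2+400.8)/2 × 2 = 1055.0
  [2.25→4.25]: (400.8+245.6)/2 × 2 = 646.4
  [4.25→4.5]: (245.6+231.0)/2 × 0.25 = 59.575
  [4.5→4.75]: (231.0+217.3)/2 × 0.25 = 56.0375
  Sum = 1985.725 µg/L·h
k_e = ln2 / t½ = 0.693147 / 2.83 = 0.2449 h^-1
Extrapolated tail: C_last / k_e = 217.3 / 0.2449 = 887.301
AUC_0→∞ = 1985.725 + 887.301 = 2873.026 µg/L·h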